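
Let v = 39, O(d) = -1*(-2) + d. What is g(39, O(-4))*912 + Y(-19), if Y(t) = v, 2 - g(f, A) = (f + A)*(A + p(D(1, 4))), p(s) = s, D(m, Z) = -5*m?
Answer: 238071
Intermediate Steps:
O(d) = 2 + d
g(f, A) = 2 - (-5 + A)*(A + f) (g(f, A) = 2 - (f + A)*(A - 5*1) = 2 - (A + f)*(A - 5) = 2 - (A + f)*(-5 + A) = 2 - (-5 + A)*(A + f))
Y(t) = 39
g(39, O(-4))*912 + Y(-19) = (2 - (2 - 4)² + 5*(2 - 4) + 5*39 - 1*(2 - 4)*39)*912 + 39 = (2 - 1*(-2)² + 5*(-2) + 195 - 1*(-2)*39)*912 + 39 = (2 - 1*4 - 10 + 195 + 78)*912 + 39 = (2 - 4 - 10 + 195 + 78)*912 + 39 = 261*912 + 39 = 238032 + 39 = 238071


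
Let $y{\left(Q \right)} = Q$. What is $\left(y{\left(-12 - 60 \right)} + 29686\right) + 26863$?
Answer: $56477$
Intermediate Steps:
$\left(y{\left(-12 - 60 \right)} + 29686\right) + 26863 = \left(\left(-12 - 60\right) + 29686\right) + 26863 = \left(-72 + 29686\right) + 26863 = 29614 + 26863 = 56477$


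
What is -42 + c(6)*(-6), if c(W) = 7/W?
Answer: -49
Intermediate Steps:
-42 + c(6)*(-6) = -42 + (7/6)*(-6) = -42 - 7 = -49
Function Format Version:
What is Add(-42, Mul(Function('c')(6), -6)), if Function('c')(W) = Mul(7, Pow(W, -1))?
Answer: -49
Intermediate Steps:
Add(-42, Mul(Function('c')(6), -6)) = Add(-42, Mul(Mul(7, Pow(6, -1)), -6)) = Add(-42, Mul(Mul(7, Rational(1, 6)), -6)) = Add(-42, Mul(Rational(7, 6), -6)) = Add(-42, -7) = -49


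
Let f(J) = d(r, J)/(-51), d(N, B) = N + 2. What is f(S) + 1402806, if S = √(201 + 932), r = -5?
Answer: 23847703/17 ≈ 1.4028e+6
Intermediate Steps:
S = √1133 ≈ 33.660
d(N, B) = 2 + N
f(J) = 1/17 (f(J) = (2 - 5)/(-51) = -1/51*(-3) = 1/17)
f(S) + 1402806 = 1/17 + 1402806 = 23847703/17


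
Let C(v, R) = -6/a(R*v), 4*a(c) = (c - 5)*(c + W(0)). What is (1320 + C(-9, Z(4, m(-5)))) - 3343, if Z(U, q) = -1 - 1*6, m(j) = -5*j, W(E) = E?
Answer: -1232011/609 ≈ -2023.0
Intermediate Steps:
a(c) = c*(-5 + c)/4 (a(c) = ((c - 5)*(c + 0))/4 = ((-5 + c)*c)/4 = (c*(-5 + c))/4 = c*(-5 + c)/4)
Z(U, q) = -7 (Z(U, q) = -1 - 6 = -7)
C(v, R) = -24/(R*v*(-5 + R*v)) (C(v, R) = -6*4/(R*v*(-5 + R*v)) = -24/(R*v*(-5 + R*v)))
(1320 + C(-9, Z(4, m(-5)))) - 3343 = (1320 - 24/(-7*(-9)*(-5 - 7*(-9)))) - 3343 = (1320 - 24*(-⅐)*(-⅑)/(-5 + 63)) - 3343 = (1320 - 24*(-⅐)*(-⅑)/58) - 3343 = (1320 - 24*(-⅐)*(-⅑)*1/58) - 3343 = (1320 - 4/609) - 3343 = 803876/609 - 3343 = -1232011/609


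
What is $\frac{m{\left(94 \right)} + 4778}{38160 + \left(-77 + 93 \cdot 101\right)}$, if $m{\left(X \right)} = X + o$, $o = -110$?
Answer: $\frac{2381}{23738} \approx 0.1003$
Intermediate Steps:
$m{\left(X \right)} = -110 + X$ ($m{\left(X \right)} = X - 110 = -110 + X$)
$\frac{m{\left(94 \right)} + 4778}{38160 + \left(-77 + 93 \cdot 101\right)} = \frac{\left(-110 + 94\right) + 4778}{38160 + \left(-77 + 93 \cdot 101\right)} = \frac{-16 + 4778}{38160 + \left(-77 + 9393\right)} = \frac{4762}{38160 + 9316} = \frac{4762}{47476} = 4762 \cdot \frac{1}{47476} = \frac{2381}{23738}$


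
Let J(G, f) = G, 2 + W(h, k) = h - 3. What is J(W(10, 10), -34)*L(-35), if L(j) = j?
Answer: -175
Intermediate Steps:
W(h, k) = -5 + h (W(h, k) = -2 + (h - 3) = -2 + (-3 + h) = -5 + h)
J(W(10, 10), -34)*L(-35) = (-5 + 10)*(-35) = 5*(-35) = -175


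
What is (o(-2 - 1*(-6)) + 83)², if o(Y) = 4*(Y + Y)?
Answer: 13225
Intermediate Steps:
o(Y) = 8*Y (o(Y) = 4*(2*Y) = 8*Y)
(o(-2 - 1*(-6)) + 83)² = (8*(-2 - 1*(-6)) + 83)² = (8*(-2 + 6) + 83)² = (8*4 + 83)² = (32 + 83)² = 115² = 13225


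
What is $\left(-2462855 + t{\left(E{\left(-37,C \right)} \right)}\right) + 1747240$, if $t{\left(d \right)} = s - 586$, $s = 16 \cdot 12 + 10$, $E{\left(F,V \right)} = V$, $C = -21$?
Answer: $-715999$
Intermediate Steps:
$s = 202$ ($s = 192 + 10 = 202$)
$t{\left(d \right)} = -384$ ($t{\left(d \right)} = 202 - 586 = -384$)
$\left(-2462855 + t{\left(E{\left(-37,C \right)} \right)}\right) + 1747240 = \left(-2462855 - 384\right) + 1747240 = -2463239 + 1747240 = -715999$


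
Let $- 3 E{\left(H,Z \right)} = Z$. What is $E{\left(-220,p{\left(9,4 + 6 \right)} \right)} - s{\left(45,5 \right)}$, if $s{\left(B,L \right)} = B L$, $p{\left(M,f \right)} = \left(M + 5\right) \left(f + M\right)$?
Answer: $- \frac{941}{3} \approx -313.67$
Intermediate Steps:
$p{\left(M,f \right)} = \left(5 + M\right) \left(M + f\right)$
$E{\left(H,Z \right)} = - \frac{Z}{3}$
$E{\left(-220,p{\left(9,4 + 6 \right)} \right)} - s{\left(45,5 \right)} = - \frac{9^{2} + 5 \cdot 9 + 5 \left(4 + 6\right) + 9 \left(4 + 6\right)}{3} - 45 \cdot 5 = - \frac{81 + 45 + 5 \cdot 10 + 9 \cdot 10}{3} - 225 = - \frac{81 + 45 + 50 + 90}{3} - 225 = \left(- \frac{1}{3}\right) 266 - 225 = - \frac{266}{3} - 225 = - \frac{941}{3}$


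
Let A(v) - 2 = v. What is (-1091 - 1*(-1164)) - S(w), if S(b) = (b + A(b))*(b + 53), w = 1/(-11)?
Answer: -2807/121 ≈ -23.198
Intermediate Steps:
A(v) = 2 + v
w = -1/11 ≈ -0.090909
S(b) = (2 + 2*b)*(53 + b) (S(b) = (b + (2 + b))*(b + 53) = (2 + 2*b)*(53 + b))
(-1091 - 1*(-1164)) - S(w) = (-1091 - 1*(-1164)) - (106 + 2*(-1/11)² + 108*(-1/11)) = (-1091 + 1164) - (106 + 2*(1/121) - 108/11) = 73 - (106 + 2/121 - 108/11) = 73 - 1*11640/121 = 73 - 11640/121 = -2807/121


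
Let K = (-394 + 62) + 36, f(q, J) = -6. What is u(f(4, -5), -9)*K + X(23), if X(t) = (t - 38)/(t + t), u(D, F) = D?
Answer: 81681/46 ≈ 1775.7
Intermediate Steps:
K = -296 (K = -332 + 36 = -296)
X(t) = (-38 + t)/(2*t) (X(t) = (-38 + t)/((2*t)) = (-38 + t)*(1/(2*t)) = (-38 + t)/(2*t))
u(f(4, -5), -9)*K + X(23) = -6*(-296) + (½)*(-38 + 23)/23 = 1776 + (½)*(1/23)*(-15) = 1776 - 15/46 = 81681/46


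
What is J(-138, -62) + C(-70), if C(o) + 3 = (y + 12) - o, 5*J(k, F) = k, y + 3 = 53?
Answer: 507/5 ≈ 101.40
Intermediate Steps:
y = 50 (y = -3 + 53 = 50)
J(k, F) = k/5
C(o) = 59 - o (C(o) = -3 + ((50 + 12) - o) = -3 + (62 - o) = 59 - o)
J(-138, -62) + C(-70) = (⅕)*(-138) + (59 - 1*(-70)) = -138/5 + (59 + 70) = -138/5 + 129 = 507/5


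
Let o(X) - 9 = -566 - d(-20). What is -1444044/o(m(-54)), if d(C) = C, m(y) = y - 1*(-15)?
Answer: 481348/179 ≈ 2689.1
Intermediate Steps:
m(y) = 15 + y (m(y) = y + 15 = 15 + y)
o(X) = -537 (o(X) = 9 + (-566 - 1*(-20)) = 9 + (-566 + 20) = 9 - 546 = -537)
-1444044/o(m(-54)) = -1444044/(-537) = -1444044*(-1/537) = 481348/179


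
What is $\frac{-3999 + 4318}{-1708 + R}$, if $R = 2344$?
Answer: $\frac{319}{636} \approx 0.50157$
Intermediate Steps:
$\frac{-3999 + 4318}{-1708 + R} = \frac{-3999 + 4318}{-1708 + 2344} = \frac{319}{636}$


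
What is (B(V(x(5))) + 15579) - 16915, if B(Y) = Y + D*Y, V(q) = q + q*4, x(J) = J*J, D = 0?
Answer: -1211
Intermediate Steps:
x(J) = J**2
V(q) = 5*q (V(q) = q + 4*q = 5*q)
B(Y) = Y (B(Y) = Y + 0*Y = Y + 0 = Y)
(B(V(x(5))) + 15579) - 16915 = (5*5**2 + 15579) - 16915 = (5*25 + 15579) - 16915 = (125 + 15579) - 16915 = 15704 - 16915 = -1211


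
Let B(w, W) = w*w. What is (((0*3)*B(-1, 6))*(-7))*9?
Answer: 0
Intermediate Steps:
B(w, W) = w²
(((0*3)*B(-1, 6))*(-7))*9 = (((0*3)*(-1)²)*(-7))*9 = ((0*1)*(-7))*9 = (0*(-7))*9 = 0*9 = 0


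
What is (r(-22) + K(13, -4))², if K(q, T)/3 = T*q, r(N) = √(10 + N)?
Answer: 24324 - 624*I*√3 ≈ 24324.0 - 1080.8*I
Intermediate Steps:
K(q, T) = 3*T*q (K(q, T) = 3*(T*q) = 3*T*q)
(r(-22) + K(13, -4))² = (√(10 - 22) + 3*(-4)*13)² = (√(-12) - 156)² = (2*I*√3 - 156)² = (-156 + 2*I*√3)²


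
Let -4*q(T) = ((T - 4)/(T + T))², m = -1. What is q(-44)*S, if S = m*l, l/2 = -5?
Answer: -90/121 ≈ -0.74380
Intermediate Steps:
l = -10 (l = 2*(-5) = -10)
q(T) = -(-4 + T)²/(16*T²) (q(T) = -(T - 4)²/(T + T)²/4 = -(-4 + T)²/(4*T²)/4 = -(-4 + T)²/(16*T²))
S = 10 (S = -1*(-10) = 10)
q(-44)*S = -1/16*(-4 - 44)²/(-44)²*10 = -1/16*1/1936*(-48)²*10 = -1/16*1/1936*2304*10 = -9/121*10 = -90/121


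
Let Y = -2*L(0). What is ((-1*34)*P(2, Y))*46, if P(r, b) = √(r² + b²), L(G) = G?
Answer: -3128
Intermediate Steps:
Y = 0 (Y = -2*0 = 0)
P(r, b) = √(b² + r²)
((-1*34)*P(2, Y))*46 = ((-1*34)*√(0² + 2²))*46 = -34*√(0 + 4)*46 = -34*√4*46 = -34*2*46 = -68*46 = -3128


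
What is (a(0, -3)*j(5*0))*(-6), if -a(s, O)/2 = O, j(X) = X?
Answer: 0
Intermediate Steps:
a(s, O) = -2*O
(a(0, -3)*j(5*0))*(-6) = ((-2*(-3))*(5*0))*(-6) = (6*0)*(-6) = 0*(-6) = 0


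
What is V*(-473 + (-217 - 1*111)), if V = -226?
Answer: 181026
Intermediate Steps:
V*(-473 + (-217 - 1*111)) = -226*(-473 + (-217 - 1*111)) = -226*(-473 + (-217 - 111)) = -226*(-473 - 328) = -226*(-801) = 181026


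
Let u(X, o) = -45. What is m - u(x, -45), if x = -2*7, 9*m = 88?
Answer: 493/9 ≈ 54.778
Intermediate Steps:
m = 88/9 (m = (⅑)*88 = 88/9 ≈ 9.7778)
x = -14
m - u(x, -45) = 88/9 - 1*(-45) = 88/9 + 45 = 493/9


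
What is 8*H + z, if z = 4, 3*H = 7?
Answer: 68/3 ≈ 22.667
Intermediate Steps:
H = 7/3 (H = (⅓)*7 = 7/3 ≈ 2.3333)
8*H + z = 8*(7/3) + 4 = 56/3 + 4 = 68/3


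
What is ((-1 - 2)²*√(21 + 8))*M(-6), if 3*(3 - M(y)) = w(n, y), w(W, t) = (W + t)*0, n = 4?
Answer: 27*√29 ≈ 145.40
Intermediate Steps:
w(W, t) = 0
M(y) = 3 (M(y) = 3 - ⅓*0 = 3 + 0 = 3)
((-1 - 2)²*√(21 + 8))*M(-6) = ((-1 - 2)²*√(21 + 8))*3 = ((-3)²*√29)*3 = (9*√29)*3 = 27*√29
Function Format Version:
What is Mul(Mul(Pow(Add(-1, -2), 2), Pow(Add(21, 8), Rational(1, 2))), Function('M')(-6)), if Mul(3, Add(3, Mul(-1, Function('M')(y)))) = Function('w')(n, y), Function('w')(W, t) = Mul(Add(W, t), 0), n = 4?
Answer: Mul(27, Pow(29, Rational(1, 2))) ≈ 145.40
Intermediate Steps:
Function('w')(W, t) = 0
Function('M')(y) = 3 (Function('M')(y) = Add(3, Mul(Rational(-1, 3), 0)) = Add(3, 0) = 3)
Mul(Mul(Pow(Add(-1, -2), 2), Pow(Add(21, 8), Rational(1, 2))), Function('M')(-6)) = Mul(Mul(Pow(Add(-1, -2), 2), Pow(Add(21, 8), Rational(1, 2))), 3) = Mul(Mul(Pow(-3, 2), Pow(29, Rational(1, 2))), 3) = Mul(Mul(9, Pow(29, Rational(1, 2))), 3) = Mul(27, Pow(29, Rational(1, 2)))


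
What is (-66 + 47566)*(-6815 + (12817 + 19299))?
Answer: 1201797500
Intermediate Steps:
(-66 + 47566)*(-6815 + (12817 + 19299)) = 47500*(-6815 + 32116) = 47500*25301 = 1201797500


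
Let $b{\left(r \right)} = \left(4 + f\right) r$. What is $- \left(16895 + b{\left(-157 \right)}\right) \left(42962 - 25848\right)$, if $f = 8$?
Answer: $-256898254$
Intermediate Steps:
$b{\left(r \right)} = 12 r$ ($b{\left(r \right)} = \left(4 + 8\right) r = 12 r$)
$- \left(16895 + b{\left(-157 \right)}\right) \left(42962 - 25848\right) = - \left(16895 + 12 \left(-157\right)\right) \left(42962 - 25848\right) = - \left(16895 - 1884\right) 17114 = - 15011 \cdot 17114 = \left(-1\right) 256898254 = -256898254$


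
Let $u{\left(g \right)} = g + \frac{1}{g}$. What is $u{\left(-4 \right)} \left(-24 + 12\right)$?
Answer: $51$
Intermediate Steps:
$u{\left(-4 \right)} \left(-24 + 12\right) = \left(-4 + \frac{1}{-4}\right) \left(-24 + 12\right) = \left(-4 - \frac{1}{4}\right) \left(-12\right) = \left(- \frac{17}{4}\right) \left(-12\right) = 51$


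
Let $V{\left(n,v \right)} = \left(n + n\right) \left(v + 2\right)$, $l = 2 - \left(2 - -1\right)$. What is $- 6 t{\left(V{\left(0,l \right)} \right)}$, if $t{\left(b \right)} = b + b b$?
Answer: $0$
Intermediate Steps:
$l = -1$ ($l = 2 - \left(2 + 1\right) = 2 - 3 = -1$)
$V{\left(n,v \right)} = 2 n \left(2 + v\right)$
$t{\left(b \right)} = b + b^{2}$
$- 6 t{\left(V{\left(0,l \right)} \right)} = - 6 \cdot 2 \cdot 0 \left(2 - 1\right) \left(1 + 2 \cdot 0 \left(2 - 1\right)\right) = - 6 \cdot 2 \cdot 0 \cdot 1 \left(1 + 2 \cdot 0 \cdot 1\right) = - 6 \cdot 0 \left(1 + 0\right) = - 6 \cdot 0 \cdot 1 = \left(-6\right) 0 = 0$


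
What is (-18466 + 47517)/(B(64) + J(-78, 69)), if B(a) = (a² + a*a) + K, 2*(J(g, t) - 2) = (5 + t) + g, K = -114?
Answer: 29051/8078 ≈ 3.5963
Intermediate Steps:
J(g, t) = 9/2 + g/2 + t/2 (J(g, t) = 2 + ((5 + t) + g)/2 = 2 + (5 + g + t)/2 = 2 + (5/2 + g/2 + t/2) = 9/2 + g/2 + t/2)
B(a) = -114 + 2*a² (B(a) = (a² + a*a) - 114 = (a² + a²) - 114 = 2*a² - 114 = -114 + 2*a²)
(-18466 + 47517)/(B(64) + J(-78, 69)) = (-18466 + 47517)/((-114 + 2*64²) + (9/2 + (½)*(-78) + (½)*69)) = 29051/((-114 + 2*4096) + (9/2 - 39 + 69/2)) = 29051/((-114 + 8192) + 0) = 29051/(8078 + 0) = 29051/8078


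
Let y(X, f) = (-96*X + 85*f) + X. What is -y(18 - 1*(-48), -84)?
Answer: 13410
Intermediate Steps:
y(X, f) = -95*X + 85*f
-y(18 - 1*(-48), -84) = -(-95*(18 - 1*(-48)) + 85*(-84)) = -(-95*(18 + 48) - 7140) = -(-95*66 - 7140) = -(-6270 - 7140) = -1*(-13410) = 13410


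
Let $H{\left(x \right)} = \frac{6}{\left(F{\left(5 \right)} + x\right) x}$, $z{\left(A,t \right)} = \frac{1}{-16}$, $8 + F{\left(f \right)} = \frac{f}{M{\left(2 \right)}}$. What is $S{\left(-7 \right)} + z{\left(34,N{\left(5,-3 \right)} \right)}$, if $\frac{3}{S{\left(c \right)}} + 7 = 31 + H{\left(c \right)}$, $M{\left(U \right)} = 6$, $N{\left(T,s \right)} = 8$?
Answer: $\frac{1187}{19088} \approx 0.062186$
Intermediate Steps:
$F{\left(f \right)} = -8 + \frac{f}{6}$
$z{\left(A,t \right)} = - \frac{1}{16}$
$H{\left(x \right)} = \frac{6}{x \left(- \frac{43}{6} + x\right)}$ ($H{\left(x \right)} = \frac{6}{\left(\left(-8 + \frac{1}{6} \cdot 5\right) + x\right) x} = \frac{6}{\left(\left(-8 + \frac{5}{6}\right) + x\right) x} = \frac{6}{\left(- \frac{43}{6} + x\right) x} = \frac{6}{x \left(- \frac{43}{6} + x\right)}$)
$S{\left(c \right)} = \frac{3}{24 + \frac{36}{c \left(-43 + 6 c\right)}}$ ($S{\left(c \right)} = \frac{3}{-7 + \left(31 + \frac{36}{c \left(-43 + 6 c\right)}\right)} = \frac{3}{24 + \frac{36}{c \left(-43 + 6 c\right)}}$)
$S{\left(-7 \right)} + z{\left(34,N{\left(5,-3 \right)} \right)} = \frac{1}{4} \left(-7\right) \frac{1}{3 + 2 \left(-7\right) \left(-43 + 6 \left(-7\right)\right)} \left(-43 + 6 \left(-7\right)\right) - \frac{1}{16} = \frac{1}{4} \left(-7\right) \frac{1}{3 + 2 \left(-7\right) \left(-43 - 42\right)} \left(-43 - 42\right) - \frac{1}{16} = \frac{1}{4} \left(-7\right) \frac{1}{3 + 2 \left(-7\right) \left(-85\right)} \left(-85\right) - \frac{1}{16} = \frac{1}{4} \left(-7\right) \frac{1}{3 + 1190} \left(-85\right) - \frac{1}{16} = \frac{1}{4} \left(-7\right) \frac{1}{1193} \left(-85\right) - \frac{1}{16} = \frac{595}{4772} - \frac{1}{16} = \frac{1187}{19088}$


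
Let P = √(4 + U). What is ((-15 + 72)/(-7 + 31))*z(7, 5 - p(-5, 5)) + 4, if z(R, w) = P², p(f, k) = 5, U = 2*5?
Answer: 149/4 ≈ 37.250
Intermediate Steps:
U = 10
P = √14 (P = √(4 + 10) = √14 ≈ 3.7417)
z(R, w) = 14 (z(R, w) = (√14)² = 14)
((-15 + 72)/(-7 + 31))*z(7, 5 - p(-5, 5)) + 4 = ((-15 + 72)/(-7 + 31))*14 + 4 = (57/24)*14 + 4 = (57*(1/24))*14 + 4 = (19/8)*14 + 4 = 133/4 + 4 = 149/4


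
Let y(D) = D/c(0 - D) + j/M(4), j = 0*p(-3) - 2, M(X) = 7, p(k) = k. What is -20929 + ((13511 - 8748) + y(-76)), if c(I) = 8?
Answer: -226461/14 ≈ -16176.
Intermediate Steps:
j = -2 (j = 0*(-3) - 2 = 0 - 2 = -2)
y(D) = -2/7 + D/8 (y(D) = D/8 - 2/7 = -2/7 + D/8)
-20929 + ((13511 - 8748) + y(-76)) = -20929 + ((13511 - 8748) + (-2/7 + (⅛)*(-76))) = -20929 + (4763 + (-2/7 - 19/2)) = -20929 + (4763 - 137/14) = -20929 + 66545/14 = -226461/14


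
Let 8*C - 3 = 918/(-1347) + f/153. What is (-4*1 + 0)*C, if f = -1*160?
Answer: -87433/137394 ≈ -0.63637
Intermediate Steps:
f = -160
C = 87433/549576 (C = 3/8 + (918/(-1347) - 160/153)/8 = 3/8 + (918*(-1/1347) - 160*1/153)/8 = 3/8 + (-306/449 - 160/153)/8 = 3/8 + (1/8)*(-118658/68697) = 3/8 - 59329/274788 = 87433/549576 ≈ 0.15909)
(-4*1 + 0)*C = (-4*1 + 0)*(87433/549576) = (-4 + 0)*(87433/549576) = -4*87433/549576 = -87433/137394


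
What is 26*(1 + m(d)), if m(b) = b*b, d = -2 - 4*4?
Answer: 8450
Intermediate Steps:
d = -18 (d = -2 - 16 = -18)
m(b) = b**2
26*(1 + m(d)) = 26*(1 + (-18)**2) = 26*(1 + 324) = 26*325 = 8450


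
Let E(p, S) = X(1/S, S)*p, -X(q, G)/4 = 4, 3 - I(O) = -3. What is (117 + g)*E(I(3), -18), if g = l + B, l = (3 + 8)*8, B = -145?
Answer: -5760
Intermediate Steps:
I(O) = 6 (I(O) = 3 - 1*(-3) = 3 + 3 = 6)
l = 88 (l = 11*8 = 88)
X(q, G) = -16 (X(q, G) = -4*4 = -16)
g = -57 (g = 88 - 145 = -57)
E(p, S) = -16*p
(117 + g)*E(I(3), -18) = (117 - 57)*(-16*6) = 60*(-96) = -5760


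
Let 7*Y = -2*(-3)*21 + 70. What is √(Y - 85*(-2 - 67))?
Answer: √5893 ≈ 76.766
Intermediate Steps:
Y = 28 (Y = (-2*(-3)*21 + 70)/7 = (6*21 + 70)/7 = (126 + 70)/7 = (⅐)*196 = 28)
√(Y - 85*(-2 - 67)) = √(28 - 85*(-2 - 67)) = √(28 - 85*(-69)) = √(28 + 5865) = √5893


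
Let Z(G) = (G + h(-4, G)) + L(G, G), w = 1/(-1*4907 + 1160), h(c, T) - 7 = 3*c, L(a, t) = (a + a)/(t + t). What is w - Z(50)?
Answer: -172363/3747 ≈ -46.000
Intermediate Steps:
L(a, t) = a/t (L(a, t) = (2*a)/((2*t)) = (2*a)*(1/(2*t)) = a/t)
h(c, T) = 7 + 3*c
w = -1/3747 (w = 1/(-4907 + 1160) = 1/(-3747) = -1/3747 ≈ -0.00026688)
Z(G) = -4 + G (Z(G) = (G + (7 + 3*(-4))) + G/G = (G + (7 - 12)) + 1 = (G - 5) + 1 = (-5 + G) + 1 = -4 + G)
w - Z(50) = -1/3747 - (-4 + 50) = -1/3747 - 1*46 = -1/3747 - 46 = -172363/3747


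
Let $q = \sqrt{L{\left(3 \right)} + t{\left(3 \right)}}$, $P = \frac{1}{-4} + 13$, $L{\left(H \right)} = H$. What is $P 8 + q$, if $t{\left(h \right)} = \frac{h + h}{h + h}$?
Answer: $104$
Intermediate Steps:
$t{\left(h \right)} = 1$ ($t{\left(h \right)} = \frac{2 h}{2 h} = 2 h \frac{1}{2 h} = 1$)
$P = \frac{51}{4}$ ($P = - \frac{1}{4} + 13 = \frac{51}{4} \approx 12.75$)
$q = 2$ ($q = \sqrt{3 + 1} = \sqrt{4} = 2$)
$P 8 + q = \frac{51}{4} \cdot 8 + 2 = 102 + 2 = 104$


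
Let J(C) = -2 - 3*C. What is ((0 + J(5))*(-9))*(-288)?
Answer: -44064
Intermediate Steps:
((0 + J(5))*(-9))*(-288) = ((0 + (-2 - 3*5))*(-9))*(-288) = ((0 + (-2 - 15))*(-9))*(-288) = ((0 - 17)*(-9))*(-288) = -17*(-9)*(-288) = 153*(-288) = -44064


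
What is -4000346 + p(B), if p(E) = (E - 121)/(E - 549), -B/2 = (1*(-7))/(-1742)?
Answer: -956454673479/239093 ≈ -4.0003e+6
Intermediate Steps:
B = -7/871 (B = -2*1*(-7)/(-1742) = -(-14)*(-1)/1742 = -2*7/1742 = -7/871 ≈ -0.0080367)
p(E) = (-121 + E)/(-549 + E)
-4000346 + p(B) = -4000346 + (-121 - 7/871)/(-549 - 7/871) = -4000346 - 105398/871/(-478186/871) = -4000346 - 871/478186*(-105398/871) = -4000346 + 52699/239093 = -956454673479/239093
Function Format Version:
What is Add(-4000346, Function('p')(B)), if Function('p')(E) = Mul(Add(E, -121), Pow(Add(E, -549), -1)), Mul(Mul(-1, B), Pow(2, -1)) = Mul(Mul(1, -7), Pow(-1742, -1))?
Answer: Rational(-956454673479, 239093) ≈ -4.0003e+6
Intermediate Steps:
B = Rational(-7, 871) (B = Mul(-2, Mul(Mul(1, -7), Pow(-1742, -1))) = Mul(-2, Mul(-7, Rational(-1, 1742))) = Mul(-2, Rational(7, 1742)) = Rational(-7, 871) ≈ -0.0080367)
Function('p')(E) = Mul(Pow(Add(-549, E), -1), Add(-121, E)) (Function('p')(E) = Mul(Add(-121, E), Pow(Add(-549, E), -1)) = Mul(Pow(Add(-549, E), -1), Add(-121, E)))
Add(-4000346, Function('p')(B)) = Add(-4000346, Mul(Pow(Add(-549, Rational(-7, 871)), -1), Add(-121, Rational(-7, 871)))) = Add(-4000346, Mul(Pow(Rational(-478186, 871), -1), Rational(-105398, 871))) = Add(-4000346, Mul(Rational(-871, 478186), Rational(-105398, 871))) = Add(-4000346, Rational(52699, 239093)) = Rational(-956454673479, 239093)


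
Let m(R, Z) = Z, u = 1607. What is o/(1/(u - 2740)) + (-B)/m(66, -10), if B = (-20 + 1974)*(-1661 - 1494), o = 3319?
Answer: -4376914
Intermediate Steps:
B = -6164870 (B = 1954*(-3155) = -6164870)
o/(1/(u - 2740)) + (-B)/m(66, -10) = 3319/(1/(1607 - 2740)) - 1*(-6164870)/(-10) = 3319/(1/(-1133)) + 6164870*(-⅒) = 3319/(-1/1133) - 616487 = 3319*(-1133) - 616487 = -3760427 - 616487 = -4376914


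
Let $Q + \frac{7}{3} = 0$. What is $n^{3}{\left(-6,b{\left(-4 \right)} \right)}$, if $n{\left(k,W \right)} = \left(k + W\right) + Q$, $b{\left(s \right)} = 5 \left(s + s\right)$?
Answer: $- \frac{3048625}{27} \approx -1.1291 \cdot 10^{5}$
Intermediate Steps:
$Q = - \frac{7}{3}$ ($Q = - \frac{7}{3} + 0 = - \frac{7}{3} \approx -2.3333$)
$b{\left(s \right)} = 10 s$ ($b{\left(s \right)} = 5 \cdot 2 s = 10 s$)
$n{\left(k,W \right)} = - \frac{7}{3} + W + k$ ($n{\left(k,W \right)} = \left(k + W\right) - \frac{7}{3} = \left(W + k\right) - \frac{7}{3} = - \frac{7}{3} + W + k$)
$n^{3}{\left(-6,b{\left(-4 \right)} \right)} = \left(- \frac{7}{3} + 10 \left(-4\right) - 6\right)^{3} = \left(- \frac{7}{3} - 40 - 6\right)^{3} = \left(- \frac{145}{3}\right)^{3} = - \frac{3048625}{27}$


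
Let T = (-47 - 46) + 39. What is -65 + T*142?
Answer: -7733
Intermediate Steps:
T = -54 (T = -93 + 39 = -54)
-65 + T*142 = -65 - 54*142 = -65 - 7668 = -7733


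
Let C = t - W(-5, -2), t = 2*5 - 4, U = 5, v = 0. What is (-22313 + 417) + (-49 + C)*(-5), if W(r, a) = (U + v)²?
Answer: -21556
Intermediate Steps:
W(r, a) = 25 (W(r, a) = (5 + 0)² = 5² = 25)
t = 6 (t = 10 - 4 = 6)
C = -19 (C = 6 - 1*25 = 6 - 25 = -19)
(-22313 + 417) + (-49 + C)*(-5) = (-22313 + 417) + (-49 - 19)*(-5) = -21896 - 68*(-5) = -21896 + 340 = -21556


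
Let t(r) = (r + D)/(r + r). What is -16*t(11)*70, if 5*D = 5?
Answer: -6720/11 ≈ -610.91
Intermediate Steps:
D = 1 (D = (1/5)*5 = 1)
t(r) = (1 + r)/(2*r) (t(r) = (r + 1)/(r + r) = (1 + r)/((2*r)) = (1 + r)*(1/(2*r)) = (1 + r)/(2*r))
-16*t(11)*70 = -8*(1 + 11)/11*70 = -8*12/11*70 = -16*6/11*70 = -96/11*70 = -6720/11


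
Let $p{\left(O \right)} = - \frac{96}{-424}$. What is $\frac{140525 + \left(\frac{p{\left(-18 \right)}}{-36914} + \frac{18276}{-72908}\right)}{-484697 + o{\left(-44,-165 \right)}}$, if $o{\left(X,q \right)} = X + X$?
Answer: $- \frac{2505561081716564}{8643733113649095} \approx -0.28987$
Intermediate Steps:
$p{\left(O \right)} = \frac{12}{53}$ ($p{\left(O \right)} = \left(-96\right) \left(- \frac{1}{424}\right) = \frac{12}{53}$)
$o{\left(X,q \right)} = 2 X$
$\frac{140525 + \left(\frac{p{\left(-18 \right)}}{-36914} + \frac{18276}{-72908}\right)}{-484697 + o{\left(-44,-165 \right)}} = \frac{140525 + \left(\frac{12}{53 \left(-36914\right)} + \frac{18276}{-72908}\right)}{-484697 + 2 \left(-44\right)} = \frac{140525 + \left(\frac{12}{53} \left(- \frac{1}{36914}\right) + 18276 \left(- \frac{1}{72908}\right)\right)}{-484697 - 88} = \frac{140525 - \frac{4469601111}{17830034167}}{-484785} = \left(140525 - \frac{4469601111}{17830034167}\right) \left(- \frac{1}{484785}\right) = \frac{2505561081716564}{17830034167} \left(- \frac{1}{484785}\right) = - \frac{2505561081716564}{8643733113649095}$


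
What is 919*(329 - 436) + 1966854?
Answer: 1868521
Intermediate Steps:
919*(329 - 436) + 1966854 = 919*(-107) + 1966854 = -98333 + 1966854 = 1868521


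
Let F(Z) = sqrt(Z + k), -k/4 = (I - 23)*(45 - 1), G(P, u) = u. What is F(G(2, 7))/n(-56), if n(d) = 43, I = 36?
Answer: I*sqrt(2281)/43 ≈ 1.1107*I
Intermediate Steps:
k = -2288 (k = -4*(36 - 23)*(45 - 1) = -52*44 = -4*572 = -2288)
F(Z) = sqrt(-2288 + Z) (F(Z) = sqrt(Z - 2288) = sqrt(-2288 + Z))
F(G(2, 7))/n(-56) = sqrt(-2288 + 7)/43 = sqrt(-2281)*(1/43) = (I*sqrt(2281))*(1/43) = I*sqrt(2281)/43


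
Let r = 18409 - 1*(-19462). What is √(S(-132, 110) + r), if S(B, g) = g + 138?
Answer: √38119 ≈ 195.24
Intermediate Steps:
r = 37871 (r = 18409 + 19462 = 37871)
S(B, g) = 138 + g
√(S(-132, 110) + r) = √((138 + 110) + 37871) = √(248 + 37871) = √38119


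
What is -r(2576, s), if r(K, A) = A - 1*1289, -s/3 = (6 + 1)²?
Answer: 1436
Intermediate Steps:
s = -147 (s = -3*(6 + 1)² = -3*7² = -3*49 = -147)
r(K, A) = -1289 + A (r(K, A) = A - 1289 = -1289 + A)
-r(2576, s) = -(-1289 - 147) = -1*(-1436) = 1436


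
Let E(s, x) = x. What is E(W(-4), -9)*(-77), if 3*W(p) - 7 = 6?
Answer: 693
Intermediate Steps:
W(p) = 13/3 (W(p) = 7/3 + (⅓)*6 = 7/3 + 2 = 13/3)
E(W(-4), -9)*(-77) = -9*(-77) = 693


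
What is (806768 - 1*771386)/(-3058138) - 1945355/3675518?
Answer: -3039605613433/5620120632742 ≈ -0.54084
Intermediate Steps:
(806768 - 1*771386)/(-3058138) - 1945355/3675518 = (806768 - 771386)*(-1/3058138) - 1945355*1/3675518 = 35382*(-1/3058138) - 1945355/3675518 = -17691/1529069 - 1945355/3675518 = -3039605613433/5620120632742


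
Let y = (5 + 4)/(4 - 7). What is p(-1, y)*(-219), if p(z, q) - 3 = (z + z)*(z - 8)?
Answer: -4599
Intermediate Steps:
y = -3 (y = 9/(-3) = 9*(-1/3) = -3)
p(z, q) = 3 + 2*z*(-8 + z) (p(z, q) = 3 + (z + z)*(z - 8) = 3 + (2*z)*(-8 + z) = 3 + 2*z*(-8 + z))
p(-1, y)*(-219) = (3 - 16*(-1) + 2*(-1)**2)*(-219) = (3 + 16 + 2*1)*(-219) = (3 + 16 + 2)*(-219) = 21*(-219) = -4599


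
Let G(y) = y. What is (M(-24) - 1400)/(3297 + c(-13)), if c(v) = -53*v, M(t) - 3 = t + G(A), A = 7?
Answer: -707/1993 ≈ -0.35474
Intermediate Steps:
M(t) = 10 + t (M(t) = 3 + (t + 7) = 3 + (7 + t) = 10 + t)
(M(-24) - 1400)/(3297 + c(-13)) = ((10 - 24) - 1400)/(3297 - 53*(-13)) = (-14 - 1400)/(3297 + 689) = -1414/3986 = -1414*1/3986 = -707/1993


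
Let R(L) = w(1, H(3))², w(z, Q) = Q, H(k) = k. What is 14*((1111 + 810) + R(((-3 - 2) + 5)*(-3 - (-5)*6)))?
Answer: 27020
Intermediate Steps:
R(L) = 9 (R(L) = 3² = 9)
14*((1111 + 810) + R(((-3 - 2) + 5)*(-3 - (-5)*6))) = 14*((1111 + 810) + 9) = 14*(1921 + 9) = 14*1930 = 27020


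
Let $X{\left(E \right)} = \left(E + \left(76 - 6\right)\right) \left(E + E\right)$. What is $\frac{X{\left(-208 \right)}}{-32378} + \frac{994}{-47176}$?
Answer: $- \frac{685115885}{381866132} \approx -1.7941$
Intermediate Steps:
$X{\left(E \right)} = 2 E \left(70 + E\right)$ ($X{\left(E \right)} = \left(E + \left(76 - 6\right)\right) 2 E = \left(E + 70\right) 2 E = \left(70 + E\right) 2 E = 2 E \left(70 + E\right)$)
$\frac{X{\left(-208 \right)}}{-32378} + \frac{994}{-47176} = \frac{2 \left(-208\right) \left(70 - 208\right)}{-32378} + \frac{994}{-47176} = 2 \left(-208\right) \left(-138\right) \left(- \frac{1}{32378}\right) + 994 \left(- \frac{1}{47176}\right) = 57408 \left(- \frac{1}{32378}\right) - \frac{497}{23588} = - \frac{28704}{16189} - \frac{497}{23588} = - \frac{685115885}{381866132}$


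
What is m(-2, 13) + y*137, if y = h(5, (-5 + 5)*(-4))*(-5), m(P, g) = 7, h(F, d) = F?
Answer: -3418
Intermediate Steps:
y = -25 (y = 5*(-5) = -25)
m(-2, 13) + y*137 = 7 - 25*137 = 7 - 3425 = -3418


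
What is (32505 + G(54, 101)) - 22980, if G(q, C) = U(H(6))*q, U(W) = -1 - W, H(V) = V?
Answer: 9147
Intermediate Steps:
G(q, C) = -7*q (G(q, C) = (-1 - 1*6)*q = (-1 - 6)*q = -7*q)
(32505 + G(54, 101)) - 22980 = (32505 - 7*54) - 22980 = (32505 - 378) - 22980 = 32127 - 22980 = 9147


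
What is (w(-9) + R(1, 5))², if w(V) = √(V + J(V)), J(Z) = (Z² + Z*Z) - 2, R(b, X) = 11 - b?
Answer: (10 + √151)² ≈ 496.76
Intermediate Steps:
J(Z) = -2 + 2*Z² (J(Z) = (Z² + Z²) - 2 = 2*Z² - 2 = -2 + 2*Z²)
w(V) = √(-2 + V + 2*V²) (w(V) = √(V + (-2 + 2*V²)) = √(-2 + V + 2*V²))
(w(-9) + R(1, 5))² = (√(-2 - 9 + 2*(-9)²) + (11 - 1*1))² = (√(-2 - 9 + 2*81) + (11 - 1))² = (√(-2 - 9 + 162) + 10)² = (√151 + 10)² = (10 + √151)²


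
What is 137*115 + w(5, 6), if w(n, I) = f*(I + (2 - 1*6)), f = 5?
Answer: 15765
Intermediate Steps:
w(n, I) = -20 + 5*I (w(n, I) = 5*(I + (2 - 1*6)) = 5*(I + (2 - 6)) = 5*(I - 4) = 5*(-4 + I) = -20 + 5*I)
137*115 + w(5, 6) = 137*115 + (-20 + 5*6) = 15755 + (-20 + 30) = 15755 + 10 = 15765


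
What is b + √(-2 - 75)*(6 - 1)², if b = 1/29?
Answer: 1/29 + 25*I*√77 ≈ 0.034483 + 219.37*I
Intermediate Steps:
b = 1/29 ≈ 0.034483
b + √(-2 - 75)*(6 - 1)² = 1/29 + √(-2 - 75)*(6 - 1)² = 1/29 + √(-77)*5² = 1/29 + (I*√77)*25 = 1/29 + 25*I*√77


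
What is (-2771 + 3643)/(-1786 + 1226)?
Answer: -109/70 ≈ -1.5571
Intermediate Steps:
(-2771 + 3643)/(-1786 + 1226) = 872/(-560) = 872*(-1/560) = -109/70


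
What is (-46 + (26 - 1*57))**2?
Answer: 5929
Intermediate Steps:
(-46 + (26 - 1*57))**2 = (-46 + (26 - 57))**2 = (-46 - 31)**2 = (-77)**2 = 5929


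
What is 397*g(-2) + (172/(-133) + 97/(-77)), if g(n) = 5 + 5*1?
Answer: 5804375/1463 ≈ 3967.4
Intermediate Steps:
g(n) = 10 (g(n) = 5 + 5 = 10)
397*g(-2) + (172/(-133) + 97/(-77)) = 397*10 + (172/(-133) + 97/(-77)) = 3970 + (172*(-1/133) + 97*(-1/77)) = 3970 + (-172/133 - 97/77) = 3970 - 3735/1463 = 5804375/1463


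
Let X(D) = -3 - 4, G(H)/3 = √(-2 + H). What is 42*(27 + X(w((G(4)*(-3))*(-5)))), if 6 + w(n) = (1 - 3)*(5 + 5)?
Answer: 840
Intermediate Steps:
G(H) = 3*√(-2 + H)
w(n) = -26 (w(n) = -6 + (1 - 3)*(5 + 5) = -6 - 2*10 = -6 - 20 = -26)
X(D) = -7
42*(27 + X(w((G(4)*(-3))*(-5)))) = 42*(27 - 7) = 42*20 = 840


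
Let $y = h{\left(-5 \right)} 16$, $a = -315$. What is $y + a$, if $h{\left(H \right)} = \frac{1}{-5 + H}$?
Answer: $- \frac{1583}{5} \approx -316.6$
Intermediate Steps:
$y = - \frac{8}{5}$ ($y = \frac{1}{-5 - 5} \cdot 16 = \frac{1}{-10} \cdot 16 = \left(- \frac{1}{10}\right) 16 = - \frac{8}{5} \approx -1.6$)
$y + a = - \frac{8}{5} - 315 = - \frac{1583}{5}$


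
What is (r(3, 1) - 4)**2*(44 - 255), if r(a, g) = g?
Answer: -1899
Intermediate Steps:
(r(3, 1) - 4)**2*(44 - 255) = (1 - 4)**2*(44 - 255) = (-3)**2*(-211) = 9*(-211) = -1899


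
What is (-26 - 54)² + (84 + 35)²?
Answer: 20561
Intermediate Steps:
(-26 - 54)² + (84 + 35)² = (-80)² + 119² = 6400 + 14161 = 20561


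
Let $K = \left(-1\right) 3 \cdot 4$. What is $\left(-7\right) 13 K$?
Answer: $1092$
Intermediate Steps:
$K = -12$ ($K = \left(-3\right) 4 = -12$)
$\left(-7\right) 13 K = \left(-7\right) 13 \left(-12\right) = \left(-91\right) \left(-12\right) = 1092$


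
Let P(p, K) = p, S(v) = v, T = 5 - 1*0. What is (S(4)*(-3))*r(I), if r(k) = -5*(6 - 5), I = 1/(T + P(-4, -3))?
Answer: 60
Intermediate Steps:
T = 5 (T = 5 + 0 = 5)
I = 1 (I = 1/(5 - 4) = 1/1 = 1)
r(k) = -5 (r(k) = -5*1 = -5)
(S(4)*(-3))*r(I) = (4*(-3))*(-5) = -12*(-5) = 60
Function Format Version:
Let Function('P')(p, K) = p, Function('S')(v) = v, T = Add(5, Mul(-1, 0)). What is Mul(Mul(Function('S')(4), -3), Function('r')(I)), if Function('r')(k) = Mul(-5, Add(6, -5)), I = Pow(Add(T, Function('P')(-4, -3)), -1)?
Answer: 60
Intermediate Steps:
T = 5 (T = Add(5, 0) = 5)
I = 1 (I = Pow(Add(5, -4), -1) = Pow(1, -1) = 1)
Function('r')(k) = -5 (Function('r')(k) = Mul(-5, 1) = -5)
Mul(Mul(Function('S')(4), -3), Function('r')(I)) = Mul(Mul(4, -3), -5) = Mul(-12, -5) = 60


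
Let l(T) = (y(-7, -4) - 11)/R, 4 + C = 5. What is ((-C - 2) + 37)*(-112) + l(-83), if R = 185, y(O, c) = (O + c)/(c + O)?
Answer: -140898/37 ≈ -3808.1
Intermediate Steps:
y(O, c) = 1 (y(O, c) = (O + c)/(O + c) = 1)
C = 1 (C = -4 + 5 = 1)
l(T) = -2/37 (l(T) = (1 - 11)/185 = -10*1/185 = -2/37)
((-C - 2) + 37)*(-112) + l(-83) = ((-1*1 - 2) + 37)*(-112) - 2/37 = ((-1 - 2) + 37)*(-112) - 2/37 = (-3 + 37)*(-112) - 2/37 = 34*(-112) - 2/37 = -3808 - 2/37 = -140898/37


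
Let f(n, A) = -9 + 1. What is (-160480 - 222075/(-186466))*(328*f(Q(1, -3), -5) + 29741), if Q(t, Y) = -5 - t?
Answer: -115920687543255/26638 ≈ -4.3517e+9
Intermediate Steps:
f(n, A) = -8
(-160480 - 222075/(-186466))*(328*f(Q(1, -3), -5) + 29741) = (-160480 - 222075/(-186466))*(328*(-8) + 29741) = (-160480 - 222075*(-1/186466))*(-2624 + 29741) = (-160480 + 31725/26638)*27117 = -4274834515/26638*27117 = -115920687543255/26638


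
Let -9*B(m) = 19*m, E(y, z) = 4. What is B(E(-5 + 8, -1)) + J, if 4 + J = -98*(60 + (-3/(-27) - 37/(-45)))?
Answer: -269276/45 ≈ -5983.9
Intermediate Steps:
B(m) = -19*m/9
J = -89632/15 (J = -4 - 98*(60 + (-3/(-27) - 37/(-45))) = -4 - 98*(60 + (-3*(-1/27) - 37*(-1/45))) = -4 - 98*(60 + (⅑ + 37/45)) = -4 - 98*(60 + 14/15) = -4 - 98*914/15 = -4 - 89572/15 = -89632/15 ≈ -5975.5)
B(E(-5 + 8, -1)) + J = -19/9*4 - 89632/15 = -76/9 - 89632/15 = -269276/45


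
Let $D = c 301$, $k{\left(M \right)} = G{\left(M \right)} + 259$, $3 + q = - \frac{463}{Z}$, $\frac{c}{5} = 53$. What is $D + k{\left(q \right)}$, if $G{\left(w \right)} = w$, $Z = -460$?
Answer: $\frac{36810123}{460} \approx 80022.0$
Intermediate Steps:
$c = 265$ ($c = 5 \cdot 53 = 265$)
$q = - \frac{917}{460}$ ($q = -3 - \frac{463}{-460} = -3 - - \frac{463}{460} = -3 + \frac{463}{460} = - \frac{917}{460} \approx -1.9935$)
$k{\left(M \right)} = 259 + M$ ($k{\left(M \right)} = M + 259 = 259 + M$)
$D = 79765$ ($D = 265 \cdot 301 = 79765$)
$D + k{\left(q \right)} = 79765 + \left(259 - \frac{917}{460}\right) = 79765 + \frac{118223}{460} = \frac{36810123}{460}$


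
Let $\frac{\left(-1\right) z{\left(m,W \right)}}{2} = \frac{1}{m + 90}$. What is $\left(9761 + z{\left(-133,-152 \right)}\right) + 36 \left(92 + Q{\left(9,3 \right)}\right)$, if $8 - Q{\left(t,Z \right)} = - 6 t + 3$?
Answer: $\frac{653473}{43} \approx 15197.0$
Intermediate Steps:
$Q{\left(t,Z \right)} = 5 + 6 t$ ($Q{\left(t,Z \right)} = 8 - \left(- 6 t + 3\right) = 8 - \left(3 - 6 t\right) = 8 + \left(-3 + 6 t\right) = 5 + 6 t$)
$z{\left(m,W \right)} = - \frac{2}{90 + m}$ ($z{\left(m,W \right)} = - \frac{2}{m + 90} = - \frac{2}{90 + m}$)
$\left(9761 + z{\left(-133,-152 \right)}\right) + 36 \left(92 + Q{\left(9,3 \right)}\right) = \left(9761 - \frac{2}{90 - 133}\right) + 36 \left(92 + \left(5 + 6 \cdot 9\right)\right) = \left(9761 - \frac{2}{-43}\right) + 36 \left(92 + \left(5 + 54\right)\right) = \left(9761 - - \frac{2}{43}\right) + 36 \left(92 + 59\right) = \left(9761 + \frac{2}{43}\right) + 36 \cdot 151 = \frac{419725}{43} + 5436 = \frac{653473}{43}$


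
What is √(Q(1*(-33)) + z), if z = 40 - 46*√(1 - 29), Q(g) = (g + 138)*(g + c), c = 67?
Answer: √(3610 - 92*I*√7) ≈ 60.117 - 2.0244*I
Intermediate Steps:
Q(g) = (67 + g)*(138 + g) (Q(g) = (g + 138)*(g + 67) = (138 + g)*(67 + g) = (67 + g)*(138 + g))
z = 40 - 92*I*√7 ≈ 40.0 - 243.41*I
√(Q(1*(-33)) + z) = √((9246 + (1*(-33))² + 205*(1*(-33))) + (40 - 92*I*√7)) = √((9246 + (-33)² + 205*(-33)) + (40 - 92*I*√7)) = √((9246 + 1089 - 6765) + (40 - 92*I*√7)) = √(3570 + (40 - 92*I*√7)) = √(3610 - 92*I*√7)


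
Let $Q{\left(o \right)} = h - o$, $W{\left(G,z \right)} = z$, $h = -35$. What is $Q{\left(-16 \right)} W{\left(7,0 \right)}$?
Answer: $0$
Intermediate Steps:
$Q{\left(o \right)} = -35 - o$
$Q{\left(-16 \right)} W{\left(7,0 \right)} = \left(-35 - -16\right) 0 = \left(-35 + 16\right) 0 = \left(-19\right) 0 = 0$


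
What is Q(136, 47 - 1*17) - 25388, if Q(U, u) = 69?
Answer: -25319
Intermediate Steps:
Q(136, 47 - 1*17) - 25388 = 69 - 25388 = -25319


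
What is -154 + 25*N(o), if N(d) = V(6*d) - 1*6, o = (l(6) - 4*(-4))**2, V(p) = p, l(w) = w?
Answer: 72296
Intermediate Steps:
o = 484 (o = (6 - 4*(-4))**2 = (6 + 16)**2 = 22**2 = 484)
N(d) = -6 + 6*d (N(d) = 6*d - 1*6 = 6*d - 6 = -6 + 6*d)
-154 + 25*N(o) = -154 + 25*(-6 + 6*484) = -154 + 25*(-6 + 2904) = -154 + 25*2898 = -154 + 72450 = 72296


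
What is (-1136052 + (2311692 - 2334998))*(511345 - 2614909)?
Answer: 2438783751912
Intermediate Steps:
(-1136052 + (2311692 - 2334998))*(511345 - 2614909) = (-1136052 - 23306)*(-2103564) = -1159358*(-2103564) = 2438783751912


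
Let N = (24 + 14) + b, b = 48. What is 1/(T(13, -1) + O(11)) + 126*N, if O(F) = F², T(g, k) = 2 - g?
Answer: 1191961/110 ≈ 10836.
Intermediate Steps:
N = 86 (N = (24 + 14) + 48 = 38 + 48 = 86)
1/(T(13, -1) + O(11)) + 126*N = 1/((2 - 1*13) + 11²) + 126*86 = 1/((2 - 13) + 121) + 10836 = 1/(-11 + 121) + 10836 = 1/110 + 10836 = 1191961/110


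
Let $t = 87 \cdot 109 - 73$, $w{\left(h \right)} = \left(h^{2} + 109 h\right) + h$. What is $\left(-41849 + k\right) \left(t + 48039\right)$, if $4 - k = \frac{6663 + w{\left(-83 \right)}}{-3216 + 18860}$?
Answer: $- \frac{18803850553649}{7822} \approx -2.404 \cdot 10^{9}$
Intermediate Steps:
$w{\left(h \right)} = h^{2} + 110 h$
$t = 9410$ ($t = 9483 - 73 = 9410$)
$k = \frac{29077}{7822}$ ($k = 4 - \frac{6663 - 83 \left(110 - 83\right)}{-3216 + 18860} = 4 - \frac{6663 - 2241}{15644} = 4 - \left(6663 - 2241\right) \frac{1}{15644} = 4 - 4422 \cdot \frac{1}{15644} = 4 - \frac{2211}{7822} = \frac{29077}{7822} \approx 3.7173$)
$\left(-41849 + k\right) \left(t + 48039\right) = \left(-41849 + \frac{29077}{7822}\right) \left(9410 + 48039\right) = \left(- \frac{327313801}{7822}\right) 57449 = - \frac{18803850553649}{7822}$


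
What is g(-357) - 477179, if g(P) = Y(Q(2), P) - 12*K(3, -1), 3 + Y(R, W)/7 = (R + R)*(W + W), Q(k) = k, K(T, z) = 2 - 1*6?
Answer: -497144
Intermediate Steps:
K(T, z) = -4 (K(T, z) = 2 - 6 = -4)
Y(R, W) = -21 + 28*R*W (Y(R, W) = -21 + 7*((R + R)*(W + W)) = -21 + 7*((2*R)*(2*W)) = -21 + 7*(4*R*W) = -21 + 28*R*W)
g(P) = 27 + 56*P (g(P) = (-21 + 28*2*P) - 12*(-4) = (-21 + 56*P) + 48 = 27 + 56*P)
g(-357) - 477179 = (27 + 56*(-357)) - 477179 = (27 - 19992) - 477179 = -19965 - 477179 = -497144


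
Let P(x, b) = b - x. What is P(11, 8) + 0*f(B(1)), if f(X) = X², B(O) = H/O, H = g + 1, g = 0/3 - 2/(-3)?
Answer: -3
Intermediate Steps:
g = ⅔ (g = 0*(⅓) - 2*(-⅓) = 0 + ⅔ = ⅔ ≈ 0.66667)
H = 5/3 (H = ⅔ + 1 = 5/3 ≈ 1.6667)
B(O) = 5/(3*O)
P(11, 8) + 0*f(B(1)) = (8 - 1*11) + 0*((5/3)/1)² = (8 - 11) + 0*((5/3)*1)² = -3 + 0*(5/3)² = -3 + 0*(25/9) = -3 + 0 = -3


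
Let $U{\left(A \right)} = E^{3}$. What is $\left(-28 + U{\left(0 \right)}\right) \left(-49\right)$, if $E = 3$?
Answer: $49$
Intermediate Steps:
$U{\left(A \right)} = 27$ ($U{\left(A \right)} = 3^{3} = 27$)
$\left(-28 + U{\left(0 \right)}\right) \left(-49\right) = \left(-28 + 27\right) \left(-49\right) = \left(-1\right) \left(-49\right) = 49$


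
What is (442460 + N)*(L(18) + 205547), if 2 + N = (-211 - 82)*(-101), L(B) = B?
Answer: 97037163815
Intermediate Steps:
N = 29591 (N = -2 + (-211 - 82)*(-101) = -2 - 293*(-101) = -2 + 29593 = 29591)
(442460 + N)*(L(18) + 205547) = (442460 + 29591)*(18 + 205547) = 472051*205565 = 97037163815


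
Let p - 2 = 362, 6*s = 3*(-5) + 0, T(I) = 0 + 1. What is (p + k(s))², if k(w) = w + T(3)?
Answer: 525625/4 ≈ 1.3141e+5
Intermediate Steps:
T(I) = 1
s = -5/2 (s = (3*(-5) + 0)/6 = (-15 + 0)/6 = (⅙)*(-15) = -5/2 ≈ -2.5000)
k(w) = 1 + w (k(w) = w + 1 = 1 + w)
p = 364 (p = 2 + 362 = 364)
(p + k(s))² = (364 + (1 - 5/2))² = (364 - 3/2)² = (725/2)² = 525625/4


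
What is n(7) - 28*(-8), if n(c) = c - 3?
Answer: 228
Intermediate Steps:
n(c) = -3 + c
n(7) - 28*(-8) = (-3 + 7) - 28*(-8) = 4 + 224 = 228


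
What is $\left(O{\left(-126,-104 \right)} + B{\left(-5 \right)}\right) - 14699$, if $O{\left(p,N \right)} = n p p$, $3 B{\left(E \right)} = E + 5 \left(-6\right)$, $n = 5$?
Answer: $\frac{194008}{3} \approx 64669.0$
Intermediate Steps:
$B{\left(E \right)} = -10 + \frac{E}{3}$ ($B{\left(E \right)} = \frac{E + 5 \left(-6\right)}{3} = \frac{E - 30}{3} = \frac{-30 + E}{3} = -10 + \frac{E}{3}$)
$O{\left(p,N \right)} = 5 p^{2}$ ($O{\left(p,N \right)} = 5 p p = 5 p^{2}$)
$\left(O{\left(-126,-104 \right)} + B{\left(-5 \right)}\right) - 14699 = \left(5 \left(-126\right)^{2} + \left(-10 + \frac{1}{3} \left(-5\right)\right)\right) - 14699 = \left(5 \cdot 15876 - \frac{35}{3}\right) - 14699 = \left(79380 - \frac{35}{3}\right) - 14699 = \frac{238105}{3} - 14699 = \frac{194008}{3}$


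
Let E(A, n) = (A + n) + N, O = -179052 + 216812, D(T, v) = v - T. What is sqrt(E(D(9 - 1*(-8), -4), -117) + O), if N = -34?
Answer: 2*sqrt(9397) ≈ 193.88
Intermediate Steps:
O = 37760
E(A, n) = -34 + A + n (E(A, n) = (A + n) - 34 = -34 + A + n)
sqrt(E(D(9 - 1*(-8), -4), -117) + O) = sqrt((-34 + (-4 - (9 - 1*(-8))) - 117) + 37760) = sqrt((-34 + (-4 - (9 + 8)) - 117) + 37760) = sqrt((-34 + (-4 - 1*17) - 117) + 37760) = sqrt((-34 + (-4 - 17) - 117) + 37760) = sqrt((-34 - 21 - 117) + 37760) = sqrt(-172 + 37760) = sqrt(37588) = 2*sqrt(9397)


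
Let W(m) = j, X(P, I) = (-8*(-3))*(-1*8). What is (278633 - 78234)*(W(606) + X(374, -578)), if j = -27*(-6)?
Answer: -6011970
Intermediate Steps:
X(P, I) = -192 (X(P, I) = 24*(-8) = -192)
j = 162
W(m) = 162
(278633 - 78234)*(W(606) + X(374, -578)) = (278633 - 78234)*(162 - 192) = 200399*(-30) = -6011970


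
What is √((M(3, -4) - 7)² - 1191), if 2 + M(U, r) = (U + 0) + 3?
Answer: I*√1182 ≈ 34.38*I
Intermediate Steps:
M(U, r) = 1 + U (M(U, r) = -2 + ((U + 0) + 3) = -2 + (U + 3) = -2 + (3 + U) = 1 + U)
√((M(3, -4) - 7)² - 1191) = √(((1 + 3) - 7)² - 1191) = √((4 - 7)² - 1191) = √((-3)² - 1191) = √(9 - 1191) = √(-1182) = I*√1182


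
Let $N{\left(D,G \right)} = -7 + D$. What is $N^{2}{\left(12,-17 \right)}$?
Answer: $25$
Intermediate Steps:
$N^{2}{\left(12,-17 \right)} = \left(-7 + 12\right)^{2} = 5^{2} = 25$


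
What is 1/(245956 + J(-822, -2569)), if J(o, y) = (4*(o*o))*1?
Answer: 1/2948692 ≈ 3.3913e-7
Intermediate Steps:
J(o, y) = 4*o**2 (J(o, y) = (4*o**2)*1 = 4*o**2)
1/(245956 + J(-822, -2569)) = 1/(245956 + 4*(-822)**2) = 1/(245956 + 4*675684) = 1/(245956 + 2702736) = 1/2948692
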